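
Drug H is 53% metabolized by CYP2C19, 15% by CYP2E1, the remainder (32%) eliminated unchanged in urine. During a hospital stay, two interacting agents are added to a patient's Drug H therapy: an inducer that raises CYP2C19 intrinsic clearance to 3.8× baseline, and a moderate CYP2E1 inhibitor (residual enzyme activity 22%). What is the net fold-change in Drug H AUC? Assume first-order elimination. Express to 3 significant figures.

0.422

The CYP2C19 pathway (53% of clearance) is boosted to 3.8× activity: 0.53 × 3.8 = 2.014.
The CYP2E1 pathway (15% of clearance) drops to 0.22× activity: 0.15 × 0.22 = 0.033.
The remaining 32% of clearance is unaffected.
CL_new/CL_old = 2.014 + 0.033 + 0.32 = 2.367.
Net AUC ratio = 1 / 2.367 = 0.422.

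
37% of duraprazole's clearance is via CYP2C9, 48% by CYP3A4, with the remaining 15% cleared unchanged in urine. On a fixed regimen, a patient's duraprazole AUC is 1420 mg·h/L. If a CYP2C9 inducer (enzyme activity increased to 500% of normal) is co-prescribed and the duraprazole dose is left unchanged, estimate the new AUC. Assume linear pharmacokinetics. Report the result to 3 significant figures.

573 mg·h/L

The CYP2C9 pathway (37% of clearance) increases to 5× activity: 0.37 × 5 = 1.85.
CYP3A4 (48%) and the residual 15% are unaffected.
Relative clearance = 1.85 + 0.48 + 0.15 = 2.48.
With dosing unchanged, AUC scales as 1/CL: 1420 / 2.48 = 573 mg·h/L.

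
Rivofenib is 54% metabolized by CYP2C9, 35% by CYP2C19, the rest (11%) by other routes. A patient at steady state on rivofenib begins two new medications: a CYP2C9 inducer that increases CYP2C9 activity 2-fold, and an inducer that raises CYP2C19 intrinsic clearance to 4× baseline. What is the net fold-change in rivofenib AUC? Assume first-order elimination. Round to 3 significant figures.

The CYP2C9 pathway (54% of clearance) increases to 2× activity: 0.54 × 2 = 1.08.
The CYP2C19 pathway (35% of clearance) increases to 4× activity: 0.35 × 4 = 1.4.
The remaining 11% of clearance is unaffected.
CL_new/CL_old = 1.08 + 1.4 + 0.11 = 2.59.
Net AUC ratio = 1 / 2.59 = 0.386.

0.386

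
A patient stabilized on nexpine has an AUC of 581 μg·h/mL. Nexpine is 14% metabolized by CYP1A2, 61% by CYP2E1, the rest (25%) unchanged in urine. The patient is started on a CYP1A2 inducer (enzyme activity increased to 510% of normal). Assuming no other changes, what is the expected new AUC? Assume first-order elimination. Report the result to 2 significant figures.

3.7 × 10² μg·h/mL

The CYP1A2 pathway (14% of clearance) increases to 5.1× activity: 0.14 × 5.1 = 0.714.
CYP2E1 (61%) and the residual 25% are unaffected.
Relative clearance = 0.714 + 0.61 + 0.25 = 1.574.
With dosing unchanged, AUC scales as 1/CL: 581 / 1.574 = 3.7 × 10² μg·h/mL.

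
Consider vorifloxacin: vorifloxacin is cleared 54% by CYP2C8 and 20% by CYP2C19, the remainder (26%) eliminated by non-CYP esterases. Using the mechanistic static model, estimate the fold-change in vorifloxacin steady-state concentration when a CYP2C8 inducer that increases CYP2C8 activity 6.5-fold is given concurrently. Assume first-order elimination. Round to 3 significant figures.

CYP2C8: 0.54 × 6.5 = 3.51
CYP2C19: 0.2 (unchanged)
Other: 0.26 (unchanged)
New clearance relative to baseline: 3.51 + 0.2 + 0.26 = 3.97.
Since steady-state concentration ∝ 1/CL, the ratio is 1 / 3.97 = 0.252.

0.252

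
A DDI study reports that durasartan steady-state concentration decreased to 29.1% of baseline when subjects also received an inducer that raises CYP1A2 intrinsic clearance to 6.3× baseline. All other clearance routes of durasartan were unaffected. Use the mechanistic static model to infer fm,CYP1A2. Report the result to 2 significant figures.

0.46

Let fm be the CYP1A2 fraction. New clearance relative to baseline = fm × 6.3 + (1 − fm).
Steady-state concentration ratio = 1 / (new CL fraction), so new CL fraction = 1 / 0.291 = 3.436.
fm × 6.3 + 1 − fm = 3.436  ⇒  fm × (6.3 − 1) = 2.436  ⇒  fm = 0.46.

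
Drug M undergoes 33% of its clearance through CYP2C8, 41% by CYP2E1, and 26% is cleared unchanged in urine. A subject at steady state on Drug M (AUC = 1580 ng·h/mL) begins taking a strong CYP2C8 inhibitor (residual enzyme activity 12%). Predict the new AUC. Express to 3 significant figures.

The CYP2C8 pathway (33% of clearance) falls to 0.12× activity: 0.33 × 0.12 = 0.0396.
CYP2E1 (41%) and the residual 26% are unaffected.
CL_new/CL_old = 0.0396 + 0.41 + 0.26 = 0.7096.
AUC ∝ 1/CL, so new value = 1580 / 0.7096 = 2.23 × 10³ ng·h/mL.

2.23 × 10³ ng·h/mL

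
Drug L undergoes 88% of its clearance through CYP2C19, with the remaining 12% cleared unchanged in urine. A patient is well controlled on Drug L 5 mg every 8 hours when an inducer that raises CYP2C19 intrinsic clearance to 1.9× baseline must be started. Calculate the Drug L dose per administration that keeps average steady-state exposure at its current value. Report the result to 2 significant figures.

The CYP2C19 pathway (88% of clearance) rises to 1.9× activity: 0.88 × 1.9 = 1.672.
The remaining 12% of clearance is unaffected.
CL_new/CL_old = 1.672 + 0.12 = 1.792.
Css,avg = (dose rate)/CL, so holding Css fixed requires dose ∝ CL: 5 × 1.792 = 9.0 mg.

9.0 mg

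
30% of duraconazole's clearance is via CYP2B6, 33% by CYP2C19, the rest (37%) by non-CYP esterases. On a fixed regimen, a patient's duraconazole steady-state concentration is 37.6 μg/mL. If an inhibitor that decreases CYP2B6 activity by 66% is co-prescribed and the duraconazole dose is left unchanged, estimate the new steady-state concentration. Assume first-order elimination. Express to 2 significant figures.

The CYP2B6 pathway (30% of clearance) drops to 0.34× activity: 0.3 × 0.34 = 0.102.
CYP2C19 (33%) and the residual 37% are unaffected.
New clearance relative to baseline: 0.102 + 0.33 + 0.37 = 0.802.
Steady-state concentration ∝ 1/CL, so new value = 37.6 / 0.802 = 47 μg/mL.

47 μg/mL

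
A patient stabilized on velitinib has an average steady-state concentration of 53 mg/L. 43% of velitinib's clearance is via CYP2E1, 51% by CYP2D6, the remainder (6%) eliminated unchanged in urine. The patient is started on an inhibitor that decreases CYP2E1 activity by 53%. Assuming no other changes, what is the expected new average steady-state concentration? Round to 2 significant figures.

CYP2E1: 0.43 × 0.47 = 0.2021
CYP2D6: 0.51 (unchanged)
Other: 0.06 (unchanged)
New clearance relative to baseline: 0.2021 + 0.51 + 0.06 = 0.7721.
With dosing unchanged, average steady-state concentration scales as 1/CL: 53 / 0.7721 = 69 mg/L.

69 mg/L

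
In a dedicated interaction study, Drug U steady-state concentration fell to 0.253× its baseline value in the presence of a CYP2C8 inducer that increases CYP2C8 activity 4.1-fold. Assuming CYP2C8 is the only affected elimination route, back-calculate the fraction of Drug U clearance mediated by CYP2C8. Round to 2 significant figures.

Call the CYP2C8 fraction fm. After the interaction, CL_new/CL_old = fm × 4.1 + (1 − fm).
Steady-state concentration ratio = 1 / (new CL fraction), so new CL fraction = 1 / 0.253 = 3.953.
fm × 4.1 + 1 − fm = 3.953  ⇒  fm × (4.1 − 1) = 2.953  ⇒  fm = 0.95.

0.95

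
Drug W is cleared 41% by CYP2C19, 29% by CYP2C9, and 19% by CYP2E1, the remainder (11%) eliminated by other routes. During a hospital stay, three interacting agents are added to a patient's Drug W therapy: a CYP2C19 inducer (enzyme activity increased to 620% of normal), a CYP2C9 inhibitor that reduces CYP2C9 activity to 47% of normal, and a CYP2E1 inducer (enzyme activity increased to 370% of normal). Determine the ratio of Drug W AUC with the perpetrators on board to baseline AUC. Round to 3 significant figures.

The CYP2C19 pathway (41% of clearance) rises to 6.2× activity: 0.41 × 6.2 = 2.542.
The CYP2C9 pathway (29% of clearance) falls to 0.47× activity: 0.29 × 0.47 = 0.1363.
The CYP2E1 pathway (19% of clearance) increases to 3.7× activity: 0.19 × 3.7 = 0.703.
Non-CYP routes (11%) are unchanged.
New clearance relative to baseline: 2.542 + 0.1363 + 0.703 + 0.11 = 3.4913.
Net AUC ratio = 1 / 3.4913 = 0.286.

0.286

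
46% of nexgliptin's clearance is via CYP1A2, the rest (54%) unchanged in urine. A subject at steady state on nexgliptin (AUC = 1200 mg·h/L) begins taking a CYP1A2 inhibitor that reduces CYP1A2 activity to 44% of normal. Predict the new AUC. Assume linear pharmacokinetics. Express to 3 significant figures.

The CYP1A2 pathway (46% of clearance) drops to 0.44× activity: 0.46 × 0.44 = 0.2024.
Non-CYP routes (54%) are unchanged.
New clearance relative to baseline: 0.2024 + 0.54 = 0.7424.
New AUC = baseline ÷ relative clearance = 1200 / 0.7424 = 1.62 × 10³ mg·h/L.

1.62 × 10³ mg·h/L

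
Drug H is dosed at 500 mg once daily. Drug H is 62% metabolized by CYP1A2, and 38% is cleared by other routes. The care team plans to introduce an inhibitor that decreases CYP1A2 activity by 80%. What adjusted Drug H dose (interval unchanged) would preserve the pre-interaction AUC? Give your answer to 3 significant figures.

CYP1A2: 0.62 × 0.2 = 0.124
Other: 0.38 (unchanged)
New clearance relative to baseline: 0.124 + 0.38 = 0.504.
Exposure is unchanged when dose changes in proportion to clearance. New dose = 500 mg × 0.504 = 252 mg.

252 mg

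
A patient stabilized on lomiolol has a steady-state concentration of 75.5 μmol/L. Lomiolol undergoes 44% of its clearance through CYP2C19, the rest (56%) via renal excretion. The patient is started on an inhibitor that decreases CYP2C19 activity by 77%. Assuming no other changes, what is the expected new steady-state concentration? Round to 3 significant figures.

114 μmol/L

The CYP2C19 pathway (44% of clearance) falls to 0.23× activity: 0.44 × 0.23 = 0.1012.
The remaining 56% of clearance is unaffected.
Relative clearance = 0.1012 + 0.56 = 0.6612.
Steady-state concentration ∝ 1/CL, so new value = 75.5 / 0.6612 = 114 μmol/L.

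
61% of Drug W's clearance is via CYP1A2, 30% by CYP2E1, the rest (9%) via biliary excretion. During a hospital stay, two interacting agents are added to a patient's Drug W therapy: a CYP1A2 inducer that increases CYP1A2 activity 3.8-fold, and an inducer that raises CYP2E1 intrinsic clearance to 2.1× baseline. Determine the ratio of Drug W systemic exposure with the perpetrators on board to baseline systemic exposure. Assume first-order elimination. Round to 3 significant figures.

0.329

The CYP1A2 pathway (61% of clearance) rises to 3.8× activity: 0.61 × 3.8 = 2.318.
The CYP2E1 pathway (30% of clearance) increases to 2.1× activity: 0.3 × 2.1 = 0.63.
Non-CYP routes (9%) are unchanged.
New clearance relative to baseline: 2.318 + 0.63 + 0.09 = 3.038.
Systemic exposure ∝ 1/CL: fold-change = 1 / 3.038 = 0.329.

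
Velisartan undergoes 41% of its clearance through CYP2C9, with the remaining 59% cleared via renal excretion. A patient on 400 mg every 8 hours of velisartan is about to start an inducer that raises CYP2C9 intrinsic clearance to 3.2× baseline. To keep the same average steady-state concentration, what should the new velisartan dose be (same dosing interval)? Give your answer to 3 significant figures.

761 mg

The CYP2C9 pathway (41% of clearance) is boosted to 3.2× activity: 0.41 × 3.2 = 1.312.
The remaining 59% of clearance is unaffected.
Relative clearance = 1.312 + 0.59 = 1.902.
Css,avg = (dose rate)/CL, so holding Css fixed requires dose ∝ CL: 400 × 1.902 = 761 mg.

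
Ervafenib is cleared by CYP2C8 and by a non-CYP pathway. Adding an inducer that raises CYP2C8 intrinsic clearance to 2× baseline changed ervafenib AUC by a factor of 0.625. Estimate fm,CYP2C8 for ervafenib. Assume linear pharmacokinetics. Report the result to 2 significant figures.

CL'/CL = 1 / 0.625 = 1.6
2·fm + (1 − fm) = 1.6
fm = (1.6 − 1) / (2 − 1) = 0.60

0.60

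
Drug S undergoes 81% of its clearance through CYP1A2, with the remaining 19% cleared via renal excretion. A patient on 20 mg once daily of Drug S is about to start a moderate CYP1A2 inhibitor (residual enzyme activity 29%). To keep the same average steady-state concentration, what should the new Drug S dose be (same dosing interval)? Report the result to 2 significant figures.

CYP1A2: 0.81 × 0.29 = 0.2349
Other: 0.19 (unchanged)
New clearance relative to baseline: 0.2349 + 0.19 = 0.4249.
Css,avg = (dose rate)/CL, so holding Css fixed requires dose ∝ CL: 20 × 0.4249 = 8.5 mg.

8.5 mg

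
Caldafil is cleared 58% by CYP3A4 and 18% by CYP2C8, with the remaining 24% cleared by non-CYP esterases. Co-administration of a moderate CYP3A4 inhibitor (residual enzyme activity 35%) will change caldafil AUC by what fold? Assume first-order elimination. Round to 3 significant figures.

The CYP3A4 pathway (58% of clearance) drops to 0.35× activity: 0.58 × 0.35 = 0.203.
CYP2C8 (18%) and the residual 24% are unaffected.
Relative clearance = 0.203 + 0.18 + 0.24 = 0.623.
Since AUC ∝ 1/CL, the ratio is 1 / 0.623 = 1.61.

1.61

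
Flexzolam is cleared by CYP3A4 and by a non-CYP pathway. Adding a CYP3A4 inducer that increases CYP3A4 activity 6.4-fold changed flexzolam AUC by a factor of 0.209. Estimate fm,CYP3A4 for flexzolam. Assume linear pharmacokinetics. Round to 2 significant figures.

0.70

Call the CYP3A4 fraction fm. After the interaction, CL_new/CL_old = fm × 6.4 + (1 − fm).
AUC ratio = 1 / (new CL fraction), so new CL fraction = 1 / 0.209 = 4.785.
fm × 6.4 + 1 − fm = 4.785  ⇒  fm × (6.4 − 1) = 3.785  ⇒  fm = 0.70.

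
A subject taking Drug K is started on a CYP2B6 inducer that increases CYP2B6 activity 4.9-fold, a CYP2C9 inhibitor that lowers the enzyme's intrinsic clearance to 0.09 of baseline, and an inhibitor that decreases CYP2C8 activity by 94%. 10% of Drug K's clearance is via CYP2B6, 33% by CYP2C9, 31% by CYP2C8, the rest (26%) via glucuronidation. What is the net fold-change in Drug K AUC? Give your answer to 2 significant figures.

1.3

CYP2B6: 0.1 × 4.9 = 0.49
CYP2C9: 0.33 × 0.09 = 0.0297
CYP2C8: 0.31 × 0.06 = 0.0186
Other: 0.26 (unchanged)
Relative clearance = 0.49 + 0.0297 + 0.0186 + 0.26 = 0.7983.
Because AUC varies inversely with clearance, the combined effect is 1 / 0.7983 = 1.3.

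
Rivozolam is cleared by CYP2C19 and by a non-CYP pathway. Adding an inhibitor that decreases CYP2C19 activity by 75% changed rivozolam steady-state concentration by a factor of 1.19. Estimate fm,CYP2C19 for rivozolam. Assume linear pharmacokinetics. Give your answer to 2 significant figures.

0.21

Let x = fm,CYP2C19. Because steady-state concentration ∝ 1/CL, relative clearance fell to 1/1.19 = 0.8403.
Only the CYP2C19 route changed, so 0.8403 = x·0.25 + (1 − x), giving x = 0.21.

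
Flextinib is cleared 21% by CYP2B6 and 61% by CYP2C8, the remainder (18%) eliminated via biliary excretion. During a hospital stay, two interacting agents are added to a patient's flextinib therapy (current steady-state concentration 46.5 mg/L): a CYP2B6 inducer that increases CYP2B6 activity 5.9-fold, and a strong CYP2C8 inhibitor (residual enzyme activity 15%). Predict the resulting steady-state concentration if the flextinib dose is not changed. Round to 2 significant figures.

The CYP2B6 pathway (21% of clearance) increases to 5.9× activity: 0.21 × 5.9 = 1.239.
The CYP2C8 pathway (61% of clearance) falls to 0.15× activity: 0.61 × 0.15 = 0.0915.
Non-CYP routes (18%) are unchanged.
CL_new/CL_old = 1.239 + 0.0915 + 0.18 = 1.5105.
Dividing the baseline by the relative clearance: 46.5 / 1.5105 = 31 mg/L.

31 mg/L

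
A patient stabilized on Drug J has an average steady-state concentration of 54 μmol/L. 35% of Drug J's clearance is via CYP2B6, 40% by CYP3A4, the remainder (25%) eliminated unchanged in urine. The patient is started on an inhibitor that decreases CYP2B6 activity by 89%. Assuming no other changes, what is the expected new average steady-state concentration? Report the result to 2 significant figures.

The CYP2B6 pathway (35% of clearance) drops to 0.11× activity: 0.35 × 0.11 = 0.0385.
CYP3A4 (40%) and the residual 25% are unaffected.
Relative clearance = 0.0385 + 0.4 + 0.25 = 0.6885.
New average steady-state concentration = baseline ÷ relative clearance = 54 / 0.6885 = 78 μmol/L.

78 μmol/L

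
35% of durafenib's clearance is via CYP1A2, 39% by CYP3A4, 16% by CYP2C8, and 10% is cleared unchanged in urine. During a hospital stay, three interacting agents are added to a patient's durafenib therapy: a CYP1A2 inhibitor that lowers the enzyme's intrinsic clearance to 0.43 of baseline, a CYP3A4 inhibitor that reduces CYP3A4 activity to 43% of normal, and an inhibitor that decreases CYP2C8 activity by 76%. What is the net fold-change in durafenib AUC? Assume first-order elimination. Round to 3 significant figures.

The CYP1A2 pathway (35% of clearance) is reduced to 0.43× activity: 0.35 × 0.43 = 0.1505.
The CYP3A4 pathway (39% of clearance) falls to 0.43× activity: 0.39 × 0.43 = 0.1677.
The CYP2C8 pathway (16% of clearance) drops to 0.24× activity: 0.16 × 0.24 = 0.0384.
The remaining 10% of clearance is unaffected.
New clearance relative to baseline: 0.1505 + 0.1677 + 0.0384 + 0.1 = 0.4566.
Net AUC ratio = 1 / 0.4566 = 2.19.

2.19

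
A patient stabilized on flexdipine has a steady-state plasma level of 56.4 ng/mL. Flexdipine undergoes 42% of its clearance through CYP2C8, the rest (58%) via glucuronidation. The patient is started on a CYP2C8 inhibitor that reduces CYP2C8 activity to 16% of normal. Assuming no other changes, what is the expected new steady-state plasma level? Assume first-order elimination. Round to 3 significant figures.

87.1 ng/mL

CYP2C8: 0.42 × 0.16 = 0.0672
Other: 0.58 (unchanged)
New clearance relative to baseline: 0.0672 + 0.58 = 0.6472.
With dosing unchanged, steady-state plasma level scales as 1/CL: 56.4 / 0.6472 = 87.1 ng/mL.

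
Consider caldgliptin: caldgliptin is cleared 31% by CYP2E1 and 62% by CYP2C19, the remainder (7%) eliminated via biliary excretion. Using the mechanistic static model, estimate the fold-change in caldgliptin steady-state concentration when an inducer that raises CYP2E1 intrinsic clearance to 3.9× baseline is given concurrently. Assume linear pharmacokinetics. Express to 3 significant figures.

0.527

The CYP2E1 pathway (31% of clearance) rises to 3.9× activity: 0.31 × 3.9 = 1.209.
CYP2C19 (62%) and the residual 7% are unaffected.
Relative clearance = 1.209 + 0.62 + 0.07 = 1.899.
Steady-state concentration is inversely proportional to clearance, so the fold-change is 1 / 1.899 = 0.527.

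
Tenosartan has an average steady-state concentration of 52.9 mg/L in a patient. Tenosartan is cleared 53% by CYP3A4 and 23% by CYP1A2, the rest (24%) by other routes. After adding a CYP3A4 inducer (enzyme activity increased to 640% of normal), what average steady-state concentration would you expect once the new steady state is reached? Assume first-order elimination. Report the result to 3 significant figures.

13.7 mg/L

The CYP3A4 pathway (53% of clearance) rises to 6.4× activity: 0.53 × 6.4 = 3.392.
CYP1A2 (23%) and the residual 24% are unaffected.
Relative clearance = 3.392 + 0.23 + 0.24 = 3.862.
New average steady-state concentration = baseline ÷ relative clearance = 52.9 / 3.862 = 13.7 mg/L.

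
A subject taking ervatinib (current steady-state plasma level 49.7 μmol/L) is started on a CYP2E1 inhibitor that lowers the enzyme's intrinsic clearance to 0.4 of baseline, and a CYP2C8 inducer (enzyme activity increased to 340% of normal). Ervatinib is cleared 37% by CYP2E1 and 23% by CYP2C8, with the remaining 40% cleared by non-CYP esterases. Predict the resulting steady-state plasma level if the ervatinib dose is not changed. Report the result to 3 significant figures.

37.4 μmol/L

CYP2E1: 0.37 × 0.4 = 0.148
CYP2C8: 0.23 × 3.4 = 0.782
Other: 0.4 (unchanged)
CL_new/CL_old = 0.148 + 0.782 + 0.4 = 1.33.
Steady-state plasma level ∝ 1/CL: new value = 49.7 / 1.33 = 37.4 μmol/L.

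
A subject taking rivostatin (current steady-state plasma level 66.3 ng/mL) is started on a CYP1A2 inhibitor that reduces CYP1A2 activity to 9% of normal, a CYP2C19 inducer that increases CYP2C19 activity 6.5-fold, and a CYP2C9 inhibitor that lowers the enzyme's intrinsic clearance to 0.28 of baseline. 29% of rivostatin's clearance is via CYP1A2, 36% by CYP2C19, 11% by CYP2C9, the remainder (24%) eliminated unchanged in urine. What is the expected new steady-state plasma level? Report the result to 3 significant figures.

CYP1A2: 0.29 × 0.09 = 0.0261
CYP2C19: 0.36 × 6.5 = 2.34
CYP2C9: 0.11 × 0.28 = 0.0308
Other: 0.24 (unchanged)
New clearance relative to baseline: 0.0261 + 2.34 + 0.0308 + 0.24 = 2.6369.
New steady-state plasma level = 66.3 / 2.6369 = 25.1 ng/mL (concentration scales inversely with clearance).

25.1 ng/mL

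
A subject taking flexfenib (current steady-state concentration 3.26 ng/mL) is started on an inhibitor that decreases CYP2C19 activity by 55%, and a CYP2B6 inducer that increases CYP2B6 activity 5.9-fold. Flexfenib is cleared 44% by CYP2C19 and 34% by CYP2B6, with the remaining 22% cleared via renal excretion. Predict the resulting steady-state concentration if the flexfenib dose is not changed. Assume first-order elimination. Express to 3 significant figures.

CYP2C19: 0.44 × 0.45 = 0.198
CYP2B6: 0.34 × 5.9 = 2.006
Other: 0.22 (unchanged)
New clearance relative to baseline: 0.198 + 2.006 + 0.22 = 2.424.
New steady-state concentration = 3.26 / 2.424 = 1.34 ng/mL (concentration scales inversely with clearance).

1.34 ng/mL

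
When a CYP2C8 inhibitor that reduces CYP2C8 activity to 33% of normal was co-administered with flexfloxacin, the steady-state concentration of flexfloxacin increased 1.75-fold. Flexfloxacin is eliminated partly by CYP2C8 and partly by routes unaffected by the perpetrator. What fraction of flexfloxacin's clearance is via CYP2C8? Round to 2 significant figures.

Write x for the fraction cleared via CYP2C8. The observed steady-state concentration change means clearance fell to 1/1.75 = 0.5714 of baseline.
Only the CYP2C8 route changed, so 0.5714 = x·0.33 + (1 − x), giving x = 0.64.

0.64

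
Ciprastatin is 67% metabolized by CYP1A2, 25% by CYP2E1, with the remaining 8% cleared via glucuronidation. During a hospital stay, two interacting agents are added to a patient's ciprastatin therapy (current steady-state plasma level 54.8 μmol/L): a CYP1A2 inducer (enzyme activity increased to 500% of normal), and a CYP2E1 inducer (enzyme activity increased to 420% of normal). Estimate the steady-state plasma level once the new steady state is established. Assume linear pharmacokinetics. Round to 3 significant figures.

12.2 μmol/L

The CYP1A2 pathway (67% of clearance) rises to 5× activity: 0.67 × 5 = 3.35.
The CYP2E1 pathway (25% of clearance) increases to 4.2× activity: 0.25 × 4.2 = 1.05.
Non-CYP routes (8%) are unchanged.
Relative clearance = 3.35 + 1.05 + 0.08 = 4.48.
Steady-state plasma level ∝ 1/CL: new value = 54.8 / 4.48 = 12.2 μmol/L.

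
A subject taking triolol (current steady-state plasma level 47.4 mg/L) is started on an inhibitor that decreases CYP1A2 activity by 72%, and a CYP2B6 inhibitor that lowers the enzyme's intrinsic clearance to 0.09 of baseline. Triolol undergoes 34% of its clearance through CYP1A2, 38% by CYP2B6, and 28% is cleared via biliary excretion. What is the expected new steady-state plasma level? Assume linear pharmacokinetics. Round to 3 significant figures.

116 mg/L

The CYP1A2 pathway (34% of clearance) is reduced to 0.28× activity: 0.34 × 0.28 = 0.0952.
The CYP2B6 pathway (38% of clearance) falls to 0.09× activity: 0.38 × 0.09 = 0.0342.
The remaining 28% of clearance is unaffected.
Relative clearance = 0.0952 + 0.0342 + 0.28 = 0.4094.
Dividing the baseline by the relative clearance: 47.4 / 0.4094 = 116 mg/L.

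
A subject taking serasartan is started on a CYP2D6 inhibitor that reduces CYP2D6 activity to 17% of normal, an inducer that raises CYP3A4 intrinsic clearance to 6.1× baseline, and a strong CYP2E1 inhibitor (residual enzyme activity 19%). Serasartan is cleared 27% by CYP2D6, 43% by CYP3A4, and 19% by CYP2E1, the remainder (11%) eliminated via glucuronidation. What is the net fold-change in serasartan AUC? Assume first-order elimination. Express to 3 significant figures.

0.355

The CYP2D6 pathway (27% of clearance) falls to 0.17× activity: 0.27 × 0.17 = 0.0459.
The CYP3A4 pathway (43% of clearance) rises to 6.1× activity: 0.43 × 6.1 = 2.623.
The CYP2E1 pathway (19% of clearance) is reduced to 0.19× activity: 0.19 × 0.19 = 0.0361.
The remaining 11% of clearance is unaffected.
CL_new/CL_old = 0.0459 + 2.623 + 0.0361 + 0.11 = 2.815.
AUC ∝ 1/CL: fold-change = 1 / 2.815 = 0.355.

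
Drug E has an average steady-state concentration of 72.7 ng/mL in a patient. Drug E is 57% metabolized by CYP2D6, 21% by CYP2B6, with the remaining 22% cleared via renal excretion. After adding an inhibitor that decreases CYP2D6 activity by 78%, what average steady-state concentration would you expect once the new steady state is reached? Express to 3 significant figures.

131 ng/mL

The CYP2D6 pathway (57% of clearance) drops to 0.22× activity: 0.57 × 0.22 = 0.1254.
CYP2B6 (21%) and the residual 22% are unaffected.
New clearance relative to baseline: 0.1254 + 0.21 + 0.22 = 0.5554.
Average steady-state concentration ∝ 1/CL, so new value = 72.7 / 0.5554 = 131 ng/mL.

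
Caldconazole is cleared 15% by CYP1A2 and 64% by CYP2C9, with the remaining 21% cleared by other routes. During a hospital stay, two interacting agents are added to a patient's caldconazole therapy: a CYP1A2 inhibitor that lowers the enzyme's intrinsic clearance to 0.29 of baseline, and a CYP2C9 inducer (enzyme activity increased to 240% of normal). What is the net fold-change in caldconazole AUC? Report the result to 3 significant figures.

CYP1A2: 0.15 × 0.29 = 0.0435
CYP2C9: 0.64 × 2.4 = 1.536
Other: 0.21 (unchanged)
New clearance relative to baseline: 0.0435 + 1.536 + 0.21 = 1.7895.
Net AUC ratio = 1 / 1.7895 = 0.559.

0.559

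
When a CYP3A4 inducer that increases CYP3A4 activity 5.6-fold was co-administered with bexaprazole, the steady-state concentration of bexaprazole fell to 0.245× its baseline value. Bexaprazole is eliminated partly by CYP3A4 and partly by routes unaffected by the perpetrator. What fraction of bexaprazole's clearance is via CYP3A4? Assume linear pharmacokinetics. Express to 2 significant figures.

0.67

Call the CYP3A4 fraction fm. After the interaction, CL_new/CL_old = fm × 5.6 + (1 − fm).
Steady-state concentration ratio = 1 / (new CL fraction), so new CL fraction = 1 / 0.245 = 4.082.
fm × 5.6 + 1 − fm = 4.082  ⇒  fm × (5.6 − 1) = 3.082  ⇒  fm = 0.67.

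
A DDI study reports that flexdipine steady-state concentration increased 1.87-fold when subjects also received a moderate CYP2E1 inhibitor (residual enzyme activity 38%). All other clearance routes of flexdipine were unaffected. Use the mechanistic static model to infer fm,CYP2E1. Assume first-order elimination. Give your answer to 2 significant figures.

Let x = fm,CYP2E1. Because steady-state concentration ∝ 1/CL, relative clearance fell to 1/1.87 = 0.5348.
Only the CYP2E1 route changed, so 0.5348 = x·0.38 + (1 − x), giving x = 0.75.

0.75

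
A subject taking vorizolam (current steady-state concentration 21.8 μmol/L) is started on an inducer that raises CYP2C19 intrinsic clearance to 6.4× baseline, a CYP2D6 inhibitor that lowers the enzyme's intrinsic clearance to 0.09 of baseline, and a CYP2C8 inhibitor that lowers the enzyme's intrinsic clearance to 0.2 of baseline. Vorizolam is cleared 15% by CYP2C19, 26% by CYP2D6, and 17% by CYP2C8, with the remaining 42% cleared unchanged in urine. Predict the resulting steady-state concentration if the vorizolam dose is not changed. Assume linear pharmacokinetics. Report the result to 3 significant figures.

15.2 μmol/L

The CYP2C19 pathway (15% of clearance) rises to 6.4× activity: 0.15 × 6.4 = 0.96.
The CYP2D6 pathway (26% of clearance) is reduced to 0.09× activity: 0.26 × 0.09 = 0.0234.
The CYP2C8 pathway (17% of clearance) drops to 0.2× activity: 0.17 × 0.2 = 0.034.
Non-CYP routes (42%) are unchanged.
Relative clearance = 0.96 + 0.0234 + 0.034 + 0.42 = 1.4374.
Dividing the baseline by the relative clearance: 21.8 / 1.4374 = 15.2 μmol/L.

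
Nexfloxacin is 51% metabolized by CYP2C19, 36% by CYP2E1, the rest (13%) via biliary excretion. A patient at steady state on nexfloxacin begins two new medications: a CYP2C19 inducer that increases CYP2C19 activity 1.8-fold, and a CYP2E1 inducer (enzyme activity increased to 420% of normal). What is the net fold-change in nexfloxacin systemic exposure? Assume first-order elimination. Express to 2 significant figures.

The CYP2C19 pathway (51% of clearance) rises to 1.8× activity: 0.51 × 1.8 = 0.918.
The CYP2E1 pathway (36% of clearance) rises to 4.2× activity: 0.36 × 4.2 = 1.512.
Non-CYP routes (13%) are unchanged.
Relative clearance = 0.918 + 1.512 + 0.13 = 2.56.
Systemic exposure ∝ 1/CL: fold-change = 1 / 2.56 = 0.39.

0.39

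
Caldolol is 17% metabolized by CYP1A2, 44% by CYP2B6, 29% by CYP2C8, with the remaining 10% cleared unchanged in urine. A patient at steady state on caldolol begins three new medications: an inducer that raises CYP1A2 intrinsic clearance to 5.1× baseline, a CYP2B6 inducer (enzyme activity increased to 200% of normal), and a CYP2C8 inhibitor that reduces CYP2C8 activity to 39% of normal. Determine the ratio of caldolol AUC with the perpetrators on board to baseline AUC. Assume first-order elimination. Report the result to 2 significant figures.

CYP1A2: 0.17 × 5.1 = 0.867
CYP2B6: 0.44 × 2 = 0.88
CYP2C8: 0.29 × 0.39 = 0.1131
Other: 0.1 (unchanged)
CL_new/CL_old = 0.867 + 0.88 + 0.1131 + 0.1 = 1.9601.
Net AUC ratio = 1 / 1.9601 = 0.51.

0.51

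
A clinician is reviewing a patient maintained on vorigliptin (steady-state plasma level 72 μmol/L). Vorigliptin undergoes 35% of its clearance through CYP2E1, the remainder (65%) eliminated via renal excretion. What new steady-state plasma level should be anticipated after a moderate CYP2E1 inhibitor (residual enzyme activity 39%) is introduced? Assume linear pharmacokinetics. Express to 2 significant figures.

The CYP2E1 pathway (35% of clearance) is reduced to 0.39× activity: 0.35 × 0.39 = 0.1365.
Non-CYP routes (65%) are unchanged.
Relative clearance = 0.1365 + 0.65 = 0.7865.
With dosing unchanged, steady-state plasma level scales as 1/CL: 72 / 0.7865 = 92 μmol/L.

92 μmol/L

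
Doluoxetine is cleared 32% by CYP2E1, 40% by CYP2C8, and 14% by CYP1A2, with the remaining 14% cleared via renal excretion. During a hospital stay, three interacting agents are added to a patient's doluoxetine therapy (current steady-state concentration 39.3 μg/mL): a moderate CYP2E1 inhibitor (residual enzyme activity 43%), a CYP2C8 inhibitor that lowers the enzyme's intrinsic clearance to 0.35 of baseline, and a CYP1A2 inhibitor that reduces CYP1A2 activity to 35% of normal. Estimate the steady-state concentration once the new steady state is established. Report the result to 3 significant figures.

The CYP2E1 pathway (32% of clearance) falls to 0.43× activity: 0.32 × 0.43 = 0.1376.
The CYP2C8 pathway (40% of clearance) drops to 0.35× activity: 0.4 × 0.35 = 0.14.
The CYP1A2 pathway (14% of clearance) falls to 0.35× activity: 0.14 × 0.35 = 0.049.
Non-CYP routes (14%) are unchanged.
Relative clearance = 0.1376 + 0.14 + 0.049 + 0.14 = 0.4666.
New steady-state concentration = 39.3 / 0.4666 = 84.2 μg/mL (concentration scales inversely with clearance).

84.2 μg/mL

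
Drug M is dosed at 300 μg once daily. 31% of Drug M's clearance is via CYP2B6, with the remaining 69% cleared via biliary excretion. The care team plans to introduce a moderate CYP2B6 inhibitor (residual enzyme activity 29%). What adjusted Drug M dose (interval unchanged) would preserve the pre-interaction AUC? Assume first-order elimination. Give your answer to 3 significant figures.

234 μg

The CYP2B6 pathway (31% of clearance) drops to 0.29× activity: 0.31 × 0.29 = 0.0899.
Non-CYP routes (69%) are unchanged.
Relative clearance = 0.0899 + 0.69 = 0.7799.
To maintain the same steady-state level, dose must scale with clearance: new dose = 300 × 0.7799 = 234 μg.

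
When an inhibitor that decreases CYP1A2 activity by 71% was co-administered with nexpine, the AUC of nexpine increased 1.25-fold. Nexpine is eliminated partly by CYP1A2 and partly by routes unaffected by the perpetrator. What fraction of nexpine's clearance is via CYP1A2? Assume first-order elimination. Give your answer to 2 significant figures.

Call the CYP1A2 fraction fm. After the interaction, CL_new/CL_old = fm × 0.29 + (1 − fm).
AUC ratio = 1 / (new CL fraction), so new CL fraction = 1 / 1.25 = 0.8.
fm × 0.29 + 1 − fm = 0.8  ⇒  fm × (0.29 − 1) = −0.2  ⇒  fm = 0.28.

0.28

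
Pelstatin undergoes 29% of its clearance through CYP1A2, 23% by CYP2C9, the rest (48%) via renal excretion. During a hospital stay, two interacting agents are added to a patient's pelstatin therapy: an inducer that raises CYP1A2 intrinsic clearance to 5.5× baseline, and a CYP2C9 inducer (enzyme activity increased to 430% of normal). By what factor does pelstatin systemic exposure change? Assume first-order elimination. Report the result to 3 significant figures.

0.326

The CYP1A2 pathway (29% of clearance) is boosted to 5.5× activity: 0.29 × 5.5 = 1.595.
The CYP2C9 pathway (23% of clearance) is boosted to 4.3× activity: 0.23 × 4.3 = 0.989.
The remaining 48% of clearance is unaffected.
Relative clearance = 1.595 + 0.989 + 0.48 = 3.064.
Systemic exposure ∝ 1/CL: fold-change = 1 / 3.064 = 0.326.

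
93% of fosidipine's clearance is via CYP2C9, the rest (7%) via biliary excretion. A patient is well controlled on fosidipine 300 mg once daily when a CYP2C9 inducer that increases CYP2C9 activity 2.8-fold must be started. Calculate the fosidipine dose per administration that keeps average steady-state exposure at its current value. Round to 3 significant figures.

802 mg

The CYP2C9 pathway (93% of clearance) is boosted to 2.8× activity: 0.93 × 2.8 = 2.604.
Non-CYP routes (7%) are unchanged.
CL_new/CL_old = 2.604 + 0.07 = 2.674.
Exposure is unchanged when dose changes in proportion to clearance. New dose = 300 mg × 2.674 = 802 mg.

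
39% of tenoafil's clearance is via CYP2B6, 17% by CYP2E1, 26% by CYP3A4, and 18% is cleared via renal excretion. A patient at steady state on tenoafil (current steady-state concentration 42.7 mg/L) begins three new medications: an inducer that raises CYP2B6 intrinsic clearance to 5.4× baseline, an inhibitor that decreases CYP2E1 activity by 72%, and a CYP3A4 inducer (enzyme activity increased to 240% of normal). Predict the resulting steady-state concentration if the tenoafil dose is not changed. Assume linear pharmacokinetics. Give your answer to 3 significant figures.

The CYP2B6 pathway (39% of clearance) rises to 5.4× activity: 0.39 × 5.4 = 2.106.
The CYP2E1 pathway (17% of clearance) falls to 0.28× activity: 0.17 × 0.28 = 0.0476.
The CYP3A4 pathway (26% of clearance) rises to 2.4× activity: 0.26 × 2.4 = 0.624.
Non-CYP routes (18%) are unchanged.
Relative clearance = 2.106 + 0.0476 + 0.624 + 0.18 = 2.9576.
Dividing the baseline by the relative clearance: 42.7 / 2.9576 = 14.4 mg/L.

14.4 mg/L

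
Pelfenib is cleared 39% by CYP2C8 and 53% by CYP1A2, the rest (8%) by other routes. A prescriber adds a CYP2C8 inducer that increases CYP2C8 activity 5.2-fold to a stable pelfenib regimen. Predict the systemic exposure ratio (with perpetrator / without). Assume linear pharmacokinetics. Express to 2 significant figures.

0.38

The CYP2C8 pathway (39% of clearance) increases to 5.2× activity: 0.39 × 5.2 = 2.028.
CYP1A2 (53%) and the residual 8% are unaffected.
New clearance relative to baseline: 2.028 + 0.53 + 0.08 = 2.638.
Systemic exposure ratio = CL_old/CL_new = 1 / 2.638 = 0.38.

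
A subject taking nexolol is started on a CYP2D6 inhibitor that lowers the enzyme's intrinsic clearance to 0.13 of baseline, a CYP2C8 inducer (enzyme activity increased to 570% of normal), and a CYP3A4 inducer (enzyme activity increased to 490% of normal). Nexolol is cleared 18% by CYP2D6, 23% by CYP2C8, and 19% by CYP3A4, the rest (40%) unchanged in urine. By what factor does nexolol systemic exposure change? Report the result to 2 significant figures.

0.38

CYP2D6: 0.18 × 0.13 = 0.0234
CYP2C8: 0.23 × 5.7 = 1.311
CYP3A4: 0.19 × 4.9 = 0.931
Other: 0.4 (unchanged)
CL_new/CL_old = 0.0234 + 1.311 + 0.931 + 0.4 = 2.6654.
Systemic exposure ∝ 1/CL: fold-change = 1 / 2.6654 = 0.38.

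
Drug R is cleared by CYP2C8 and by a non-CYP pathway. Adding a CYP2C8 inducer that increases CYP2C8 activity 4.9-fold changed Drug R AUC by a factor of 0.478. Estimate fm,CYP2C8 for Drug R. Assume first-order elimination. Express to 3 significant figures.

CL'/CL = 1 / 0.478 = 2.092
4.9·fm + (1 − fm) = 2.092
fm = (2.092 − 1) / (4.9 − 1) = 0.280

0.280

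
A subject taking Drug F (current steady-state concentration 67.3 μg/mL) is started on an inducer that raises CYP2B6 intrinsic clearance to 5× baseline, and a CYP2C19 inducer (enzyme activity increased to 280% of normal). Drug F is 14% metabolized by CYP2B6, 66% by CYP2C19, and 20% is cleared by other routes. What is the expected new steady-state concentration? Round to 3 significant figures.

CYP2B6: 0.14 × 5 = 0.7
CYP2C19: 0.66 × 2.8 = 1.848
Other: 0.2 (unchanged)
CL_new/CL_old = 0.7 + 1.848 + 0.2 = 2.748.
Dividing the baseline by the relative clearance: 67.3 / 2.748 = 24.5 μg/mL.

24.5 μg/mL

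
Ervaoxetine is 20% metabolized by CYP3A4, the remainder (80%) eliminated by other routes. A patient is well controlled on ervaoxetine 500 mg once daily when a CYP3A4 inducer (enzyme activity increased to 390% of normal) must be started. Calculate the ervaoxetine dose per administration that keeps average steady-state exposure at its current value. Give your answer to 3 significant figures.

790 mg

The CYP3A4 pathway (20% of clearance) increases to 3.9× activity: 0.2 × 3.9 = 0.78.
Non-CYP routes (80%) are unchanged.
New clearance relative to baseline: 0.78 + 0.8 = 1.58.
To maintain the same steady-state level, dose must scale with clearance: new dose = 500 × 1.58 = 790 mg.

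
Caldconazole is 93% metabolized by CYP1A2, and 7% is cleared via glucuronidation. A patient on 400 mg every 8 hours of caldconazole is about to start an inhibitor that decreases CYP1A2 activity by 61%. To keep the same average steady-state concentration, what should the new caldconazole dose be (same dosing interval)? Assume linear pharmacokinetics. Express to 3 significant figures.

173 mg

The CYP1A2 pathway (93% of clearance) is reduced to 0.39× activity: 0.93 × 0.39 = 0.3627.
Non-CYP routes (7%) are unchanged.
Relative clearance = 0.3627 + 0.07 = 0.4327.
Css,avg = (dose rate)/CL, so holding Css fixed requires dose ∝ CL: 400 × 0.4327 = 173 mg.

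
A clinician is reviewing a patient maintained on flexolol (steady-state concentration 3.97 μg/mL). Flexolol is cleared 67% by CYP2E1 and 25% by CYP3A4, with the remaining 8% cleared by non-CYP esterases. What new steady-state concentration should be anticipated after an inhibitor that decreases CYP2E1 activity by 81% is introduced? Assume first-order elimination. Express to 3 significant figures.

8.68 μg/mL

The CYP2E1 pathway (67% of clearance) falls to 0.19× activity: 0.67 × 0.19 = 0.1273.
CYP3A4 (25%) and the residual 8% are unaffected.
New clearance relative to baseline: 0.1273 + 0.25 + 0.08 = 0.4573.
New steady-state concentration = baseline ÷ relative clearance = 3.97 / 0.4573 = 8.68 μg/mL.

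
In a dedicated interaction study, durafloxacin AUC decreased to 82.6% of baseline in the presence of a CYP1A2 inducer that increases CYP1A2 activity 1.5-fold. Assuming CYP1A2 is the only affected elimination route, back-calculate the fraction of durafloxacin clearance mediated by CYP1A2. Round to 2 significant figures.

CL'/CL = 1 / 0.826 = 1.211
1.5·fm + (1 − fm) = 1.211
fm = (1.211 − 1) / (1.5 − 1) = 0.42

0.42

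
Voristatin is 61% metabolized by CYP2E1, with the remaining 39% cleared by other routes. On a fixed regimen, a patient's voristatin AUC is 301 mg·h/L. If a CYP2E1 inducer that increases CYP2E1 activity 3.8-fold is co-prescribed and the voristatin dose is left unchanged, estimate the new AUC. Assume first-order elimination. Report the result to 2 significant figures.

1.1 × 10² mg·h/L

CYP2E1: 0.61 × 3.8 = 2.318
Other: 0.39 (unchanged)
New clearance relative to baseline: 2.318 + 0.39 = 2.708.
With dosing unchanged, AUC scales as 1/CL: 301 / 2.708 = 1.1 × 10² mg·h/L.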